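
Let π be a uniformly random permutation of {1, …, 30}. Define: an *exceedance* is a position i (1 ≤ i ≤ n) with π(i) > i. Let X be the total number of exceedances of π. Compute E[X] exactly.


Write X = Σ_{i=1}^{30} X_i, where X_i = 1_{π(i) > i}.
For each fixed i, π(i) is uniform over {1, …, 30} (marginal of a uniform permutation), so P[π(i) > i] = (n − i)/n. Summing: Σ_{i=1}^{30} (n − i)/n = (0 + 1 + … + 29)/30 = 30(30 − 1)/(2·30) = (30 − 1)/2.
Hence E[X] = Σ_{i=1}^{30} (30 − i)/30 = 29/2 ≈ 14.500.

E[X] = 29/2 = 14.500.


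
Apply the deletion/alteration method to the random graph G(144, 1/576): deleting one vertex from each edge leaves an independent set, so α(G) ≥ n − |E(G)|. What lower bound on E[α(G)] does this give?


E[|E(G)|] = C(144, 2)·p = 10296 · (1/576) = 143/8.
E[α(G)] ≥ n − E[|E(G)|] = 144 − 143/8 = 1009/8.
Numerically: ≈ 126.1250.
(This is only a lower bound; the true E[α(G)] may be larger.)

E[α(G)] ≥ 1009/8 ≈ 126.1250.


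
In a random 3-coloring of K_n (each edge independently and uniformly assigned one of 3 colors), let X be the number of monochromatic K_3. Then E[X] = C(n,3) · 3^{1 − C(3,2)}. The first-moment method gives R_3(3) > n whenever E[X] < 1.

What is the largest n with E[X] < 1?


We need C(n, 3) · 3^{1 − 3} < 1, i.e. C(n, 3) < 3^{3 − 1} = 9.
Check values of n near the boundary:
  n = 3: C(3, 3) = 1; 1 < 9? YES
  n = 4: C(4, 3) = 4; 4 < 9? YES
  n = 5: C(5, 3) = 10; 10 < 9? NO
  n = 6: C(6, 3) = 20; 20 < 9? NO
The largest n with C(n, 3) < 9 is n = 4 (where E[X] = 4/9 ≈ 0.4444444). Hence R_3(3) > 4, i.e. R_3(3) ≥ 5.

Largest n = 4; hence R_3(3) > 4.


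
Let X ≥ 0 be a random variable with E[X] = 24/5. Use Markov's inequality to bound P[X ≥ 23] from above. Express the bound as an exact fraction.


μ = E[X] = 24/5, a = 23.
Markov: P[X ≥ 23] ≤ μ/a = (24/5)/23 = 24/115.
Numerically: ≈ 0.20870.
(Since a = 23 > μ = 4.80000, the bound 24/115 is < 1 and informative.)

P[X ≥ 23] ≤ 24/115 ≈ 0.20870.


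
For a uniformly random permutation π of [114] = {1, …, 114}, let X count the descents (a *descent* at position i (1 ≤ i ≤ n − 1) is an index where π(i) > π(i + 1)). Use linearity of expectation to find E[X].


Write X = Σ X_I over i = 1, …, 113, with X_I the indicator of one descent.
There are 113 indicators.
For each fixed i, the pair (π(i), π(i+1)) is a uniformly random ordered pair of distinct values from {1, …, 114}; by symmetry P[π(i) > π(i+1)] = 1/2.
By linearity: E[X] = 113 · (1/2) = (114 − 1) · (1/2) = 113/2 ≈ 56.500000.

E[X] = 113/2 = 56.500000.


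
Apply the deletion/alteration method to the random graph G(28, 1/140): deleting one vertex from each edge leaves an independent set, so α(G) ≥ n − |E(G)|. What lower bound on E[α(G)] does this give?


E[|E(G)|] = C(28, 2)·p = 378 · (1/140) = 27/10.
E[α(G)] ≥ n − E[|E(G)|] = 28 − 27/10 = 253/10.
Numerically: ≈ 25.300.
(This is only a lower bound; the true E[α(G)] may be larger.)

E[α(G)] ≥ 253/10 ≈ 25.300.


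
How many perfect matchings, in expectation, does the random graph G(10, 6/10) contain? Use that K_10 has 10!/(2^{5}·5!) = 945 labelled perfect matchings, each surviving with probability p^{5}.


K_10 has 10!/(2^{5}·5!) = 945 labelled perfect matchings.
For each such perfect matching H, let X_H = 1 if all 5 edges of H are present in G. Then P[X_H = 1] = p^{5} = (3/5)^{5} = 243/3125.
Summing the indicators: E[X] = Σ_H E[X_H] = 945 · p^{5} = 945 · 243/3125 = 45927/625.
Numerically: E[X] ≈ 73.4832.

E[X] = 945 · (3/5)^{5} = 45927/625 ≈ 73.4832.


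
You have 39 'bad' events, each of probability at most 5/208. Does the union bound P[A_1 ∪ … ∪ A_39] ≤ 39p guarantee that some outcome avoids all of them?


Union bound: P[∪_{i=1}^{39} A_i] ≤ Σ_i P[A_i] ≤ 39·p = 39·(5/208) = 15/16.
Numerically: 15/16 ≈ 0.9375.
Is 15/16 < 1? YES.
Since P[∪ A_i] ≤ 15/16 < 1, the complement has P[∩ A_i^c] ≥ 1 − 15/16 = 1/16 > 0, so some outcome avoids every A_i.

39·p = 15/16 ≈ 0.9375; existence CERTIFIED by the union bound.


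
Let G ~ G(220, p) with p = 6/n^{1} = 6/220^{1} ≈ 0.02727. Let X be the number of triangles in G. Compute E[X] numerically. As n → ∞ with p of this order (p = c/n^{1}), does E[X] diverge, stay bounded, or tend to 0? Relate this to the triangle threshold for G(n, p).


Number of potential triangles: C(220, 3) = 1750540.
Each occurs with probability p³ ≈ (0.02727)³ ≈ 2.028550e-05.
By linearity: E[X] = C(220, 3)·p³ ≈ 1750540 · 2.028550e-05 ≈ 35.5106.
Here α = 1, so p = 6/n is exactly at the triangle threshold p ~ 1/n. Asymptotically E[X] → c³/6 = 6³/6 = 36 ≈ 36.0000, a bounded constant. In this regime the triangle count is asymptotically Poisson(c³/6).

E[X] ≈ 35.5106; in regime p = Θ(1/n^{1}) E[X] stays bounded (at the triangle threshold p ~ 1/n).


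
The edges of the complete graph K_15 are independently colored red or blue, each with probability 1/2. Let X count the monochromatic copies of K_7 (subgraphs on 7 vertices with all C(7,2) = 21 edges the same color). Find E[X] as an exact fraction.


Let X = Σ_S X_S over the C(15, 7) = 6435 subsets S of size 7, where X_S = 1 if the K_7 on S is monochromatic.
For a fixed S, the K_7 on S has C(7, 2) = 21 edges. P[all 21 edges red] = (1/2)^21, and likewise for blue, so P[monochromatic] = 2·(1/2)^21 = 2^{1 − 21} = 1/1048576.
Summing: E[X] = C(15, 7) · 2^{1 − 21} = 6435 · 1/1048576 = 6435/1048576.
Numerically: E[X] ≈ 0.006137.

E[X] = C(15,7)·2^(1−C(7,2)) = 6435/1048576 ≈ 0.006137.


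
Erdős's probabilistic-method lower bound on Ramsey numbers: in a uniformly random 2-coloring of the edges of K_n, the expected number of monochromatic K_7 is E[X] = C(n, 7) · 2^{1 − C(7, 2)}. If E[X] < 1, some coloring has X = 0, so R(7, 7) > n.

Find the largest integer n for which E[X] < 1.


We need C(n, 7) · 2^{1 − 21} < 1, i.e. C(n, 7) < 2^{21 − 1} = 1048576.
Check values of n near the boundary:
  n = 23: C(23, 7) = 245157; 245157 < 1048576? YES
  n = 24: C(24, 7) = 346104; 346104 < 1048576? YES
  n = 25: C(25, 7) = 480700; 480700 < 1048576? YES
  n = 26: C(26, 7) = 657800; 657800 < 1048576? YES
  n = 27: C(27, 7) = 888030; 888030 < 1048576? YES
  n = 28: C(28, 7) = 1184040; 1184040 < 1048576? NO
The largest n with C(n, 7) < 1048576 is n = 27 (where E[X] = 444015/524288 ≈ 0.84689). Hence R(7, 7) > 27, i.e. R(7, 7) ≥ 28.

Largest n = 27; hence R(7, 7) > 27.


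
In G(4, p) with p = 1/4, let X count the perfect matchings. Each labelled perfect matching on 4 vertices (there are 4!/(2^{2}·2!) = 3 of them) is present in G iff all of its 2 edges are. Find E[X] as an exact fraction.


K_4 has 4!/(2^{2}·2!) = 3 labelled perfect matchings.
For each such perfect matching H, let X_H = 1 if all 2 edges of H are present in G. Then P[X_H = 1] = p^{2} = (1/4)^{2} = 1/16.
By linearity: E[X] = Σ_H E[X_H] = 3 · p^{2} = 3 · 1/16 = 3/16.
Numerically: E[X] ≈ 0.1875.

E[X] = 3 · (1/4)^{2} = 3/16 ≈ 0.1875.


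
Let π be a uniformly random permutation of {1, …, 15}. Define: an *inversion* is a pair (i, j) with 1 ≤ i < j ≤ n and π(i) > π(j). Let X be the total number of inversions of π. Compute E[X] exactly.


Write X = Σ X_I over the C(15, 2) = 105 pairs i < j, with X_I the indicator of one inversion.
There are 105 indicators.
For each fixed pair i < j, the values π(i) and π(j) are two distinct elements of {1, …, 15} in uniformly random order; by symmetry P[π(i) > π(j)] = 1/2.
By linearity: E[X] = 105 · (1/2) = C(15, 2) · (1/2) = 105/2 = 105/2 ≈ 52.50000.

E[X] = 105/2 = 52.50000.


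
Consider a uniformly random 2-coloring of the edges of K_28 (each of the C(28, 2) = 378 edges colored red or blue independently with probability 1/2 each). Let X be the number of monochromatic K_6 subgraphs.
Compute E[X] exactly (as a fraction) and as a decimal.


Let X = Σ_S X_S over the C(28, 6) = 376740 subsets S of size 6, where X_S = 1 if the K_6 on S is monochromatic.
For a fixed S, the K_6 on S has C(6, 2) = 15 edges. P[all 15 edges red] = (1/2)^15, and likewise for blue, so P[monochromatic] = 2·(1/2)^15 = 2^{1 − 15} = 1/16384.
By linearity of expectation: E[X] = C(28, 6) · 2^{1 − 15} = 376740 · 1/16384 = 94185/4096.
Numerically: E[X] ≈ 22.994385.

E[X] = C(28,6)·2^(1−C(6,2)) = 94185/4096 ≈ 22.994385.


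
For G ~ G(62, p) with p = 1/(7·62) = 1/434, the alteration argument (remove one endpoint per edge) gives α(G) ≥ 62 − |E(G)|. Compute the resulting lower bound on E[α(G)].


E[|E(G)|] = C(62, 2)·p = 1891 · (1/434) = 61/14.
E[α(G)] ≥ n − E[|E(G)|] = 62 − 61/14 = 807/14.
Numerically: ≈ 57.6429.
(This is only a lower bound; the true E[α(G)] may be larger.)

E[α(G)] ≥ 807/14 ≈ 57.6429.


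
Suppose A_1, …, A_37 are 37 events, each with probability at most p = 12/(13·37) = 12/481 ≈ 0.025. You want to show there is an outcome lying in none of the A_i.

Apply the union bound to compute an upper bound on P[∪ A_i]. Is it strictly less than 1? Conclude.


Union bound: P[∪_{i=1}^{37} A_i] ≤ Σ_i P[A_i] ≤ 37·p = 37·(12/481) = 12/13.
Numerically: 12/13 ≈ 0.923.
Is 12/13 < 1? YES.
Since P[∪ A_i] ≤ 12/13 < 1, the complement has P[∩ A_i^c] ≥ 1 − 12/13 = 1/13 > 0, so some outcome avoids every A_i.

37·p = 12/13 ≈ 0.923; existence CERTIFIED by the union bound.


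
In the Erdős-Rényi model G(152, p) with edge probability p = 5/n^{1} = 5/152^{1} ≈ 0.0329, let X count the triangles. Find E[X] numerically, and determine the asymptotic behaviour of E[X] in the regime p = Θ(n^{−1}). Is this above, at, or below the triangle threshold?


Number of potential triangles: C(152, 3) = 573800.
Each occurs with probability p³ ≈ (0.0329)³ ≈ 3.55942e-05.
By linearity: E[X] = C(152, 3)·p³ ≈ 573800 · 3.55942e-05 ≈ 20.424.
Here α = 1, so p = 5/n is exactly at the triangle threshold p ~ 1/n. Asymptotically E[X] → c³/6 = 5³/6 = 125/6 ≈ 20.833, a bounded constant. In this regime the triangle count is asymptotically Poisson(c³/6).

E[X] ≈ 20.424; in regime p = Θ(1/n^{1}) E[X] stays bounded (at the triangle threshold p ~ 1/n).


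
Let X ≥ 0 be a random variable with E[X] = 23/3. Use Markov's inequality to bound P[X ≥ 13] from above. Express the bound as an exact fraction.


μ = E[X] = 23/3, a = 13.
Markov: P[X ≥ 13] ≤ μ/a = (23/3)/13 = 23/39.
Numerically: ≈ 0.590.
(Since a = 13 > μ = 7.667, the bound 23/39 is < 1 and informative.)

P[X ≥ 13] ≤ 23/39 ≈ 0.590.


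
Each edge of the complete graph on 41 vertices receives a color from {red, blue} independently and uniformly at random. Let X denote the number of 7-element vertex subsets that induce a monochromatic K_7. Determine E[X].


Let X = Σ_S X_S over the C(41, 7) = 22481940 subsets S of size 7, where X_S = 1 if the K_7 on S is monochromatic.
For a fixed S, the K_7 on S has C(7, 2) = 21 edges. P[all 21 edges red] = (1/2)^21, and likewise for blue, so P[monochromatic] = 2·(1/2)^21 = 2^{1 − 21} = 1/1048576.
By linearity: E[X] = C(41, 7) · 2^{1 − 21} = 22481940 · 1/1048576 = 5620485/262144.
Numerically: E[X] ≈ 21.440449.

E[X] = C(41,7)·2^(1−C(7,2)) = 5620485/262144 ≈ 21.440449.


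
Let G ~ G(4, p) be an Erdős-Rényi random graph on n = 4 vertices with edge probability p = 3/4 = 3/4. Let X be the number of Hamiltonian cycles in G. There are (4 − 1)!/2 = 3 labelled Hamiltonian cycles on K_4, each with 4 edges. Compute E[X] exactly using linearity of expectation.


K_4 has (4 − 1)!/2 = 3 labelled Hamiltonian cycles.
For each such Hamiltonian cycle H, let X_H = 1 if all 4 edges of H are present in G. Then P[X_H = 1] = p^{4} = (3/4)^{4} = 81/256.
Summing the indicators: E[X] = Σ_H E[X_H] = 3 · p^{4} = 3 · 81/256 = 243/256.
Numerically: E[X] ≈ 0.949219.

E[X] = 3 · (3/4)^{4} = 243/256 ≈ 0.949219.


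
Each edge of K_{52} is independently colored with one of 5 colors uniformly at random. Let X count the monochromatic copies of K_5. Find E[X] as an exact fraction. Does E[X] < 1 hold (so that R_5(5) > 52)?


E[X] = C(52, 5) · 5^{1 − 10} = 2598960 · 5^{−9} = 2598960/1953125.
As a reduced fraction: E[X] = 519792/390625 ≈ 1.33067.
Is E[X] < 1? NO.
Since E[X] ≥ 1, the first-moment bound is inconclusive at n = 52; it does NOT by itself certify R_5(5) > 52.

E[X] = 519792/390625 ≈ 1.33067; E[X] ≥ 1; first-moment method inconclusive here.


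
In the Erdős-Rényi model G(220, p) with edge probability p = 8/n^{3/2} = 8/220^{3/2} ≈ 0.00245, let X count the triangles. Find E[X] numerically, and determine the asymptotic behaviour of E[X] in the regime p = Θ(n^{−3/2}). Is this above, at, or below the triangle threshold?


Number of potential triangles: C(220, 3) = 1750540.
Each occurs with probability p³ ≈ (0.00245)³ ≈ 1.47356e-08.
By linearity: E[X] = C(220, 3)·p³ ≈ 1750540 · 1.47356e-08 ≈ 0.026.
Since α = 3/2 > 1, p = c/n^{3/2} = o(1/n) is below the triangle threshold p ~ 1/n. Asymptotically E[X] ~ (c³/6)·n^{3(1−α)} = (8³/6)·n^{-1.5} → 0, so by Markov's inequality G has no triangles w.h.p.

E[X] ≈ 0.026; in regime p = Θ(1/n^{3/2}) E[X] tends to 0 (below the triangle threshold p ~ 1/n).


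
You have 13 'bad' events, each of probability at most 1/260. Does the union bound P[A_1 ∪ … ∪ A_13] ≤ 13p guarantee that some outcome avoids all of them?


Union bound: P[∪_{i=1}^{13} A_i] ≤ Σ_i P[A_i] ≤ 13·p = 13·(1/260) = 1/20.
Numerically: 1/20 ≈ 0.050.
Is 1/20 < 1? YES.
Since P[∪ A_i] ≤ 1/20 < 1, the complement has P[∩ A_i^c] ≥ 1 − 1/20 = 19/20 > 0, so some outcome avoids every A_i.

13·p = 1/20 ≈ 0.050; existence CERTIFIED by the union bound.


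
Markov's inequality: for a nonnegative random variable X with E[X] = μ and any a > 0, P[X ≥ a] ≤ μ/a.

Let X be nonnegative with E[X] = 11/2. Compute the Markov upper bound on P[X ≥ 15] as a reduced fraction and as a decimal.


μ = E[X] = 11/2, a = 15.
Markov: P[X ≥ 15] ≤ μ/a = (11/2)/15 = 11/30.
Numerically: ≈ 0.367.
(Since a = 15 > μ = 5.500, the bound 11/30 is < 1 and informative.)

P[X ≥ 15] ≤ 11/30 ≈ 0.367.


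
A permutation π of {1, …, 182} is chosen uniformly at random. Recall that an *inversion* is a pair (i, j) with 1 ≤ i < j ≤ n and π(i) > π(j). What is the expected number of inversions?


Write X = Σ X_I over the C(182, 2) = 16471 pairs i < j, with X_I the indicator of one inversion.
There are 16471 indicators.
For each fixed pair i < j, the values π(i) and π(j) are two distinct elements of {1, …, 182} in uniformly random order; by symmetry P[π(i) > π(j)] = 1/2.
By linearity: E[X] = 16471 · (1/2) = C(182, 2) · (1/2) = 16471/2 = 16471/2 ≈ 8235.500.

E[X] = 16471/2 = 8235.500.


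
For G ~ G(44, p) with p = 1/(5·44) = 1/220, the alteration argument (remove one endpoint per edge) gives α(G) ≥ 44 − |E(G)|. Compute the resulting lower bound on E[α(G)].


E[|E(G)|] = C(44, 2)·p = 946 · (1/220) = 43/10.
E[α(G)] ≥ n − E[|E(G)|] = 44 − 43/10 = 397/10.
Numerically: ≈ 39.700.
(This is only a lower bound; the true E[α(G)] may be larger.)

E[α(G)] ≥ 397/10 ≈ 39.700.


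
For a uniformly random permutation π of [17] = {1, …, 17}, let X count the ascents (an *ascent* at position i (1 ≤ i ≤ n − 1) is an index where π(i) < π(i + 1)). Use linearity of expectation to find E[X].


Write X = Σ X_I over i = 1, …, 16, with X_I the indicator of one ascent.
There are 16 indicators.
For each fixed i, the pair (π(i), π(i+1)) is a uniformly random ordered pair of distinct values from {1, …, 17}; by symmetry P[π(i) < π(i+1)] = 1/2.
By linearity: E[X] = 16 · (1/2) = (17 − 1) · (1/2) = 8 ≈ 8.0000.

E[X] = 8 = 8.0000.


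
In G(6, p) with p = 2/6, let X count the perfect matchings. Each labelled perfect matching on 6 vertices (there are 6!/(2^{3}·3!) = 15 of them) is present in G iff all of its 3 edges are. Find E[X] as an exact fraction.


K_6 has 6!/(2^{3}·3!) = 15 labelled perfect matchings.
For each such perfect matching H, let X_H = 1 if all 3 edges of H are present in G. Then P[X_H = 1] = p^{3} = (1/3)^{3} = 1/27.
By linearity of expectation: E[X] = Σ_H E[X_H] = 15 · p^{3} = 15 · 1/27 = 5/9.
Numerically: E[X] ≈ 0.5556.

E[X] = 15 · (1/3)^{3} = 5/9 ≈ 0.5556.


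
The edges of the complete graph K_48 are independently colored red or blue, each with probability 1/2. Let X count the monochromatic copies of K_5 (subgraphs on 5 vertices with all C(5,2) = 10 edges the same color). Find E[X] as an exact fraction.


Let X = Σ_S X_S over the C(48, 5) = 1712304 subsets S of size 5, where X_S = 1 if the K_5 on S is monochromatic.
For a fixed S, the K_5 on S has C(5, 2) = 10 edges. P[all 10 edges red] = (1/2)^10, and likewise for blue, so P[monochromatic] = 2·(1/2)^10 = 2^{1 − 10} = 1/512.
By linearity: E[X] = C(48, 5) · 2^{1 − 10} = 1712304 · 1/512 = 107019/32.
Numerically: E[X] ≈ 3344.3438.

E[X] = C(48,5)·2^(1−C(5,2)) = 107019/32 ≈ 3344.3438.


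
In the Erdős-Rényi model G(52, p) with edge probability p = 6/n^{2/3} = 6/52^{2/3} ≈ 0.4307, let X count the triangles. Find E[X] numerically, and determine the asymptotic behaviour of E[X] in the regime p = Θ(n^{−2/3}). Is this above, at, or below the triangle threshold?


Number of potential triangles: C(52, 3) = 22100.
Each occurs with probability p³ ≈ (0.4307)³ ≈ 7.988166e-02.
By linearity: E[X] = C(52, 3)·p³ ≈ 22100 · 7.988166e-02 ≈ 1765.3846.
Since α = 2/3 < 1, p = c/n^{2/3} ≫ 1/n is above the triangle threshold p ~ 1/n. Asymptotically E[X] ~ (c³/6)·n^{3(1−α)} = (6³/6)·n^{1} → ∞; triangles are abundant w.h.p.

E[X] ≈ 1765.3846; in regime p = Θ(1/n^{2/3}) E[X] diverges (above the triangle threshold p ~ 1/n).


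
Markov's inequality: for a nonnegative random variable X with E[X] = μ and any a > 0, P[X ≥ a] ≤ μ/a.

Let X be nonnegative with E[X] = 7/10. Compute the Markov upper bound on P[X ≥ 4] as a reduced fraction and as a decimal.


μ = E[X] = 7/10, a = 4.
Markov: P[X ≥ 4] ≤ μ/a = (7/10)/4 = 7/40.
Numerically: ≈ 0.175.
(Since a = 4 > μ = 0.700, the bound 7/40 is < 1 and informative.)

P[X ≥ 4] ≤ 7/40 ≈ 0.175.


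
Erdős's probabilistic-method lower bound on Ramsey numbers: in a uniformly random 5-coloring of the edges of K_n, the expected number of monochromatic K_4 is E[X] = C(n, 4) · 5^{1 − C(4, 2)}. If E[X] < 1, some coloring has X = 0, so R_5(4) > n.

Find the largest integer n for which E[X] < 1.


We need C(n, 4) · 5^{1 − 6} < 1, i.e. C(n, 4) < 5^{6 − 1} = 3125.
Check values of n near the boundary:
  n = 15: C(15, 4) = 1365; 1365 < 3125? YES
  n = 16: C(16, 4) = 1820; 1820 < 3125? YES
  n = 17: C(17, 4) = 2380; 2380 < 3125? YES
  n = 18: C(18, 4) = 3060; 3060 < 3125? YES
  n = 19: C(19, 4) = 3876; 3876 < 3125? NO
  n = 20: C(20, 4) = 4845; 4845 < 3125? NO
  n = 21: C(21, 4) = 5985; 5985 < 3125? NO
The largest n with C(n, 4) < 3125 is n = 18 (where E[X] = 612/625 ≈ 0.9792). Hence R_5(4) > 18, i.e. R_5(4) ≥ 19.

Largest n = 18; hence R_5(4) > 18.


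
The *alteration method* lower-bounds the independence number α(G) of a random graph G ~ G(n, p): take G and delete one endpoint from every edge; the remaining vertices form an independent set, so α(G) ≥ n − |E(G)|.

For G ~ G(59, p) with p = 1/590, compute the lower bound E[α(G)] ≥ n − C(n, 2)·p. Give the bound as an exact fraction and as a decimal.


E[|E(G)|] = C(59, 2)·p = 1711 · (1/590) = 29/10.
E[α(G)] ≥ n − E[|E(G)|] = 59 − 29/10 = 561/10.
Numerically: ≈ 56.100.
(This is only a lower bound; the true E[α(G)] may be larger.)

E[α(G)] ≥ 561/10 ≈ 56.100.


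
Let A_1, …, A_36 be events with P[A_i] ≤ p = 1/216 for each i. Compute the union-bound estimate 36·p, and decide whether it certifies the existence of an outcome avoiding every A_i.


Union bound: P[∪_{i=1}^{36} A_i] ≤ Σ_i P[A_i] ≤ 36·p = 36·(1/216) = 1/6.
Numerically: 1/6 ≈ 0.166667.
Is 1/6 < 1? YES.
Since P[∪ A_i] ≤ 1/6 < 1, the complement has P[∩ A_i^c] ≥ 1 − 1/6 = 5/6 > 0, so some outcome avoids every A_i.

36·p = 1/6 ≈ 0.166667; existence CERTIFIED by the union bound.


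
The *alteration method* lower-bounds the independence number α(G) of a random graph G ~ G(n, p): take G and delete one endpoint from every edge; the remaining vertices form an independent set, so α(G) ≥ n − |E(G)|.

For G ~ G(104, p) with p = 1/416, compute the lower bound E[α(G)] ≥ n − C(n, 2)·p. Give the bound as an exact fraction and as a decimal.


E[|E(G)|] = C(104, 2)·p = 5356 · (1/416) = 103/8.
E[α(G)] ≥ n − E[|E(G)|] = 104 − 103/8 = 729/8.
Numerically: ≈ 91.1250.
(This is only a lower bound; the true E[α(G)] may be larger.)

E[α(G)] ≥ 729/8 ≈ 91.1250.


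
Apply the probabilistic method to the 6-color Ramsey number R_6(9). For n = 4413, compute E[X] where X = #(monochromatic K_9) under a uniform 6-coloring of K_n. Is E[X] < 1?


E[X] = C(4413, 9) · 6^{1 − 36} = 1734990840325017881257917265 · 6^{−35} = 1734990840325017881257917265/1719070799748422591028658176.
As a reduced fraction: E[X] = 1734990840325017881257917265/1719070799748422591028658176 ≈ 1.00926.
Is E[X] < 1? NO.
Since E[X] ≥ 1, the first-moment bound is inconclusive at n = 4413; it does NOT by itself certify R_6(9) > 4413.

E[X] = 1734990840325017881257917265/1719070799748422591028658176 ≈ 1.00926; E[X] ≥ 1; first-moment method inconclusive here.


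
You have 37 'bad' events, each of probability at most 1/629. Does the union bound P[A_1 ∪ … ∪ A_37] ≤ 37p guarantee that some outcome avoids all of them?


Union bound: P[∪_{i=1}^{37} A_i] ≤ Σ_i P[A_i] ≤ 37·p = 37·(1/629) = 1/17.
Numerically: 1/17 ≈ 0.058824.
Is 1/17 < 1? YES.
Since P[∪ A_i] ≤ 1/17 < 1, the complement has P[∩ A_i^c] ≥ 1 − 1/17 = 16/17 > 0, so some outcome avoids every A_i.

37·p = 1/17 ≈ 0.058824; existence CERTIFIED by the union bound.


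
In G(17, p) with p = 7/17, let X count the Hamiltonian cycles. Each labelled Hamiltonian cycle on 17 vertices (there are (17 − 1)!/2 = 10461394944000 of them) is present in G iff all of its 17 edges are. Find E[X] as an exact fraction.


K_17 has (17 − 1)!/2 = 10461394944000 labelled Hamiltonian cycles.
For each such Hamiltonian cycle H, let X_H = 1 if all 17 edges of H are present in G. Then P[X_H = 1] = p^{17} = (7/17)^{17} = 232630513987207/827240261886336764177.
Summing the indicators: E[X] = Σ_H E[X_H] = 10461394944000 · p^{17} = 10461394944000 · 232630513987207/827240261886336764177 = 2433639682845888590481408000/827240261886336764177.
Numerically: E[X] ≈ 2.9419e+06.

E[X] = 10461394944000 · (7/17)^{17} = 2433639682845888590481408000/827240261886336764177 ≈ 2.9419e+06.


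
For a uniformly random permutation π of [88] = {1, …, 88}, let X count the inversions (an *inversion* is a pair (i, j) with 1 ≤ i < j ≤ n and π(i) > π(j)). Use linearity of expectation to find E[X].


Write X = Σ X_I over the C(88, 2) = 3828 pairs i < j, with X_I the indicator of one inversion.
There are 3828 indicators.
For each fixed pair i < j, the values π(i) and π(j) are two distinct elements of {1, …, 88} in uniformly random order; by symmetry P[π(i) > π(j)] = 1/2.
By linearity: E[X] = 3828 · (1/2) = C(88, 2) · (1/2) = 3828/2 = 1914 ≈ 1914.00000.

E[X] = 1914 = 1914.00000.


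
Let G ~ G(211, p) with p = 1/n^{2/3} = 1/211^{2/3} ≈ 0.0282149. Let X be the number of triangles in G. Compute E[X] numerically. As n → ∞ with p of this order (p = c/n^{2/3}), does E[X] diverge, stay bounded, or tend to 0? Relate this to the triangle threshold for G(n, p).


Number of potential triangles: C(211, 3) = 1543465.
Each occurs with probability p³ ≈ (0.0282149)³ ≈ 2.24613104e-05.
By linearity: E[X] = C(211, 3)·p³ ≈ 1543465 · 2.24613104e-05 ≈ 34.668246.
Since α = 2/3 < 1, p = c/n^{2/3} ≫ 1/n is above the triangle threshold p ~ 1/n. Asymptotically E[X] ~ (c³/6)·n^{3(1−α)} = (1³/6)·n^{1} → ∞; triangles are abundant w.h.p.

E[X] ≈ 34.668246; in regime p = Θ(1/n^{2/3}) E[X] diverges (above the triangle threshold p ~ 1/n).


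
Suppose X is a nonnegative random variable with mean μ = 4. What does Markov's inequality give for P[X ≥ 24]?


μ = E[X] = 4, a = 24.
Markov: P[X ≥ 24] ≤ μ/a = (4)/24 = 1/6.
Numerically: ≈ 0.166667.
(Since a = 24 > μ = 4.000000, the bound 1/6 is < 1 and informative.)

P[X ≥ 24] ≤ 1/6 ≈ 0.166667.


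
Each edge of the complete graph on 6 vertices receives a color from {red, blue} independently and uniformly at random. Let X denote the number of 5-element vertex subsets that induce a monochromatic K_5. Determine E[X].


Let X = Σ_S X_S over the C(6, 5) = 6 subsets S of size 5, where X_S = 1 if the K_5 on S is monochromatic.
For a fixed S, the K_5 on S has C(5, 2) = 10 edges. P[all 10 edges red] = (1/2)^10, and likewise for blue, so P[monochromatic] = 2·(1/2)^10 = 2^{1 − 10} = 1/512.
Summing: E[X] = C(6, 5) · 2^{1 − 10} = 6 · 1/512 = 3/256.
Numerically: E[X] ≈ 0.01172.

E[X] = C(6,5)·2^(1−C(5,2)) = 3/256 ≈ 0.01172.


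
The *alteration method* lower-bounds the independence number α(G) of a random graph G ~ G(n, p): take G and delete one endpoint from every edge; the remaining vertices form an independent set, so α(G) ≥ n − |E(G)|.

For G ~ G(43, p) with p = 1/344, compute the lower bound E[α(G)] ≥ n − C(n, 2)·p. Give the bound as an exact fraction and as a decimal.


E[|E(G)|] = C(43, 2)·p = 903 · (1/344) = 21/8.
E[α(G)] ≥ n − E[|E(G)|] = 43 − 21/8 = 323/8.
Numerically: ≈ 40.375.
(This is only a lower bound; the true E[α(G)] may be larger.)

E[α(G)] ≥ 323/8 ≈ 40.375.


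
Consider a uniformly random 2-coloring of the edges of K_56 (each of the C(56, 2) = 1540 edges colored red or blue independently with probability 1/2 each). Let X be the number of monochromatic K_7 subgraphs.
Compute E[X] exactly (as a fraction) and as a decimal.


Let X = Σ_S X_S over the C(56, 7) = 231917400 subsets S of size 7, where X_S = 1 if the K_7 on S is monochromatic.
For a fixed S, the K_7 on S has C(7, 2) = 21 edges. P[all 21 edges red] = (1/2)^21, and likewise for blue, so P[monochromatic] = 2·(1/2)^21 = 2^{1 − 21} = 1/1048576.
By linearity: E[X] = C(56, 7) · 2^{1 − 21} = 231917400 · 1/1048576 = 28989675/131072.
Numerically: E[X] ≈ 221.1737.

E[X] = C(56,7)·2^(1−C(7,2)) = 28989675/131072 ≈ 221.1737.


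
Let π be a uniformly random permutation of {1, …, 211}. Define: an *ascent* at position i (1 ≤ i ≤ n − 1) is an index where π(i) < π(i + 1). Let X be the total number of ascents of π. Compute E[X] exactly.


Write X = Σ X_I over i = 1, …, 210, with X_I the indicator of one ascent.
There are 210 indicators.
For each fixed i, the pair (π(i), π(i+1)) is a uniformly random ordered pair of distinct values from {1, …, 211}; by symmetry P[π(i) < π(i+1)] = 1/2.
By linearity: E[X] = 210 · (1/2) = (211 − 1) · (1/2) = 105 ≈ 105.00000.

E[X] = 105 = 105.00000.


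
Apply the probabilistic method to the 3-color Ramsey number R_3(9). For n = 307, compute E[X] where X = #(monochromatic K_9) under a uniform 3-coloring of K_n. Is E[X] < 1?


E[X] = C(307, 9) · 3^{1 − 36} = 59303278327292350 · 3^{−35} = 59303278327292350/50031545098999707.
As a reduced fraction: E[X] = 59303278327292350/50031545098999707 ≈ 1.185318.
Is E[X] < 1? NO.
Since E[X] ≥ 1, the first-moment bound is inconclusive at n = 307; it does NOT by itself certify R_3(9) > 307.

E[X] = 59303278327292350/50031545098999707 ≈ 1.185318; E[X] ≥ 1; first-moment method inconclusive here.


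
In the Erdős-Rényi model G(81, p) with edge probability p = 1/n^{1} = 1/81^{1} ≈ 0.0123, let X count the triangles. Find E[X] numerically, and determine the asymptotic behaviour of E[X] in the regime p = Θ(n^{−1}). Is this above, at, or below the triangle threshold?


Number of potential triangles: C(81, 3) = 85320.
Each occurs with probability p³ ≈ (0.0123)³ ≈ 1.88168e-06.
By linearity: E[X] = C(81, 3)·p³ ≈ 85320 · 1.88168e-06 ≈ 0.161.
Here α = 1, so p = 1/n is exactly at the triangle threshold p ~ 1/n. Asymptotically E[X] → c³/6 = 1³/6 = 1/6 ≈ 0.167, a bounded constant. In this regime the triangle count is asymptotically Poisson(c³/6).

E[X] ≈ 0.161; in regime p = Θ(1/n^{1}) E[X] stays bounded (at the triangle threshold p ~ 1/n).


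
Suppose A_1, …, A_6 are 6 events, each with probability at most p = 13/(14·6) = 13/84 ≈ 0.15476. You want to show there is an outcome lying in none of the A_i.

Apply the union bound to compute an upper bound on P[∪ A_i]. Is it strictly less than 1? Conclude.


Union bound: P[∪_{i=1}^{6} A_i] ≤ Σ_i P[A_i] ≤ 6·p = 6·(13/84) = 13/14.
Numerically: 13/14 ≈ 0.92857.
Is 13/14 < 1? YES.
Since P[∪ A_i] ≤ 13/14 < 1, the complement has P[∩ A_i^c] ≥ 1 − 13/14 = 1/14 > 0, so some outcome avoids every A_i.

6·p = 13/14 ≈ 0.92857; existence CERTIFIED by the union bound.


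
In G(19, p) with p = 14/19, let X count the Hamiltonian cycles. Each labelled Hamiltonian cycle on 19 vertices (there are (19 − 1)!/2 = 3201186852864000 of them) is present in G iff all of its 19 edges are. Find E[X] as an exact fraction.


K_19 has (19 − 1)!/2 = 3201186852864000 labelled Hamiltonian cycles.
For each such Hamiltonian cycle H, let X_H = 1 if all 19 edges of H are present in G. Then P[X_H = 1] = p^{19} = (14/19)^{19} = 5976303958948914397184/1978419655660313589123979.
By linearity of expectation: E[X] = Σ_H E[X_H] = 3201186852864000 · p^{19} = 3201186852864000 · 5976303958948914397184/1978419655660313589123979 = 19131265662106339128470788663934976000/1978419655660313589123979.
Numerically: E[X] ≈ 9.67e+12.

E[X] = 3201186852864000 · (14/19)^{19} = 19131265662106339128470788663934976000/1978419655660313589123979 ≈ 9.67e+12.


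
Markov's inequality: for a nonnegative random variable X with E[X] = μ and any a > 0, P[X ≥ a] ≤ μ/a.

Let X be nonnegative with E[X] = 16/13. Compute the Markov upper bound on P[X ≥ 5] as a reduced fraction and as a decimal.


μ = E[X] = 16/13, a = 5.
Markov: P[X ≥ 5] ≤ μ/a = (16/13)/5 = 16/65.
Numerically: ≈ 0.246154.
(Since a = 5 > μ = 1.230769, the bound 16/65 is < 1 and informative.)

P[X ≥ 5] ≤ 16/65 ≈ 0.246154.


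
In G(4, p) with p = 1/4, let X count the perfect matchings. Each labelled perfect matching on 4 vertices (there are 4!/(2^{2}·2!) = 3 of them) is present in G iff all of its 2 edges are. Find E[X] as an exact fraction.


K_4 has 4!/(2^{2}·2!) = 3 labelled perfect matchings.
For each such perfect matching H, let X_H = 1 if all 2 edges of H are present in G. Then P[X_H = 1] = p^{2} = (1/4)^{2} = 1/16.
By linearity of expectation: E[X] = Σ_H E[X_H] = 3 · p^{2} = 3 · 1/16 = 3/16.
Numerically: E[X] ≈ 0.1875.

E[X] = 3 · (1/4)^{2} = 3/16 ≈ 0.1875.


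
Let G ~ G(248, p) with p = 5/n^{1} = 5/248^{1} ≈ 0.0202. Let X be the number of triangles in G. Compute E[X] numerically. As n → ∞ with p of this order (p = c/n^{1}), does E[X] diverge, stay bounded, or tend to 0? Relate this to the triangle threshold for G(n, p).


Number of potential triangles: C(248, 3) = 2511496.
Each occurs with probability p³ ≈ (0.0202)³ ≈ 8.19511e-06.
By linearity: E[X] = C(248, 3)·p³ ≈ 2511496 · 8.19511e-06 ≈ 20.582.
Here α = 1, so p = 5/n is exactly at the triangle threshold p ~ 1/n. Asymptotically E[X] → c³/6 = 5³/6 = 125/6 ≈ 20.833, a bounded constant. In this regime the triangle count is asymptotically Poisson(c³/6).

E[X] ≈ 20.582; in regime p = Θ(1/n^{1}) E[X] stays bounded (at the triangle threshold p ~ 1/n).


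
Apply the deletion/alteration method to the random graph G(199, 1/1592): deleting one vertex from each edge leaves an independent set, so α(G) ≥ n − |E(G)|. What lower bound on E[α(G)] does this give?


E[|E(G)|] = C(199, 2)·p = 19701 · (1/1592) = 99/8.
E[α(G)] ≥ n − E[|E(G)|] = 199 − 99/8 = 1493/8.
Numerically: ≈ 186.62500.
(This is only a lower bound; the true E[α(G)] may be larger.)

E[α(G)] ≥ 1493/8 ≈ 186.62500.


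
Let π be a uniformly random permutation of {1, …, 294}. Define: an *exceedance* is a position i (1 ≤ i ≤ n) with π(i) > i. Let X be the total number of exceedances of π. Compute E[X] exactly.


Write X = Σ_{i=1}^{294} X_i, where X_i = 1_{π(i) > i}.
For each fixed i, π(i) is uniform over {1, …, 294} (marginal of a uniform permutation), so P[π(i) > i] = (n − i)/n. Summing: Σ_{i=1}^{294} (n − i)/n = (0 + 1 + … + 293)/294 = 294(294 − 1)/(2·294) = (294 − 1)/2.
Hence E[X] = Σ_{i=1}^{294} (294 − i)/294 = 293/2 ≈ 146.5000.

E[X] = 293/2 = 146.5000.


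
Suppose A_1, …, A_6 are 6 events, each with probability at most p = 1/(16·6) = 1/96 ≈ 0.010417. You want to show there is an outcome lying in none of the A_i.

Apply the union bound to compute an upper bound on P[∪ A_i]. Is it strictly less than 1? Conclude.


Union bound: P[∪_{i=1}^{6} A_i] ≤ Σ_i P[A_i] ≤ 6·p = 6·(1/96) = 1/16.
Numerically: 1/16 ≈ 0.062500.
Is 1/16 < 1? YES.
Since P[∪ A_i] ≤ 1/16 < 1, the complement has P[∩ A_i^c] ≥ 1 − 1/16 = 15/16 > 0, so some outcome avoids every A_i.

6·p = 1/16 ≈ 0.062500; existence CERTIFIED by the union bound.


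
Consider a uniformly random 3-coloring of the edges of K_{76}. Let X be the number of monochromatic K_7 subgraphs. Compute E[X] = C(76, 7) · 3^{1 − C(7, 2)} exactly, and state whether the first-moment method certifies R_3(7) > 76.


E[X] = C(76, 7) · 3^{1 − 21} = 2186189400 · 3^{−20} = 2186189400/3486784401.
As a reduced fraction: E[X] = 728729800/1162261467 ≈ 0.62699.
Is E[X] < 1? YES.
Since E[X] < 1, there exists a 3-coloring of K_{76} with no monochromatic K_7; hence R_3(7) > 76.

E[X] = 728729800/1162261467 ≈ 0.62699; E[X] < 1, so R_3(7) > 76.


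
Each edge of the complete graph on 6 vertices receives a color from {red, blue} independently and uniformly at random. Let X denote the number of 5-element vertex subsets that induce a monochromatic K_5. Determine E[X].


Let X = Σ_S X_S over the C(6, 5) = 6 subsets S of size 5, where X_S = 1 if the K_5 on S is monochromatic.
For a fixed S, the K_5 on S has C(5, 2) = 10 edges. P[all 10 edges red] = (1/2)^10, and likewise for blue, so P[monochromatic] = 2·(1/2)^10 = 2^{1 − 10} = 1/512.
By linearity: E[X] = C(6, 5) · 2^{1 − 10} = 6 · 1/512 = 3/256.
Numerically: E[X] ≈ 0.011719.

E[X] = C(6,5)·2^(1−C(5,2)) = 3/256 ≈ 0.011719.


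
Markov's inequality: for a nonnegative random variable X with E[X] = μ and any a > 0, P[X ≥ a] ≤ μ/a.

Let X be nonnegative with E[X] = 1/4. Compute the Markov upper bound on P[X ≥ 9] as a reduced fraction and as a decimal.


μ = E[X] = 1/4, a = 9.
Markov: P[X ≥ 9] ≤ μ/a = (1/4)/9 = 1/36.
Numerically: ≈ 0.027778.
(Since a = 9 > μ = 0.250000, the bound 1/36 is < 1 and informative.)

P[X ≥ 9] ≤ 1/36 ≈ 0.027778.


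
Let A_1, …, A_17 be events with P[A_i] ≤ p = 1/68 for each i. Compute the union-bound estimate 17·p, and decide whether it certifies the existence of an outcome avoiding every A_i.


Union bound: P[∪_{i=1}^{17} A_i] ≤ Σ_i P[A_i] ≤ 17·p = 17·(1/68) = 1/4.
Numerically: 1/4 ≈ 0.250.
Is 1/4 < 1? YES.
Since P[∪ A_i] ≤ 1/4 < 1, the complement has P[∩ A_i^c] ≥ 1 − 1/4 = 3/4 > 0, so some outcome avoids every A_i.

17·p = 1/4 ≈ 0.250; existence CERTIFIED by the union bound.


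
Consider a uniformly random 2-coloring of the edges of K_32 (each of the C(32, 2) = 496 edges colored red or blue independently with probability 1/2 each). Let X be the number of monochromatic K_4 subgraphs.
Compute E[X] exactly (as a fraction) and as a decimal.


Let X = Σ_S X_S over the C(32, 4) = 35960 subsets S of size 4, where X_S = 1 if the K_4 on S is monochromatic.
For a fixed S, the K_4 on S has C(4, 2) = 6 edges. P[all 6 edges red] = (1/2)^6, and likewise for blue, so P[monochromatic] = 2·(1/2)^6 = 2^{1 − 6} = 1/32.
By linearity: E[X] = C(32, 4) · 2^{1 − 6} = 35960 · 1/32 = 4495/4.
Numerically: E[X] ≈ 1123.750.

E[X] = C(32,4)·2^(1−C(4,2)) = 4495/4 ≈ 1123.750.


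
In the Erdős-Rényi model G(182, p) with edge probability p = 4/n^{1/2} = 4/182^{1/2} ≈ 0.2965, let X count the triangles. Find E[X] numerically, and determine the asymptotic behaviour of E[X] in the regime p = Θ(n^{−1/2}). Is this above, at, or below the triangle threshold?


Number of potential triangles: C(182, 3) = 988260.
Each occurs with probability p³ ≈ (0.2965)³ ≈ 2.60659100e-02.
By linearity: E[X] = C(182, 3)·p³ ≈ 988260 · 2.60659100e-02 ≈ 25759.896253.
Since α = 1/2 < 1, p = c/n^{1/2} ≫ 1/n is above the triangle threshold p ~ 1/n. Asymptotically E[X] ~ (c³/6)·n^{3(1−α)} = (4³/6)·n^{1.5} → ∞; triangles are abundant w.h.p.

E[X] ≈ 25759.896253; in regime p = Θ(1/n^{1/2}) E[X] diverges (above the triangle threshold p ~ 1/n).


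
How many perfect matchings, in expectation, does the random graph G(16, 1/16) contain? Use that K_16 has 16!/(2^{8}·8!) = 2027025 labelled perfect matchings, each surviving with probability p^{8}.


K_16 has 16!/(2^{8}·8!) = 2027025 labelled perfect matchings.
For each such perfect matching H, let X_H = 1 if all 8 edges of H are present in G. Then P[X_H = 1] = p^{8} = (1/16)^{8} = 1/4294967296.
By linearity of expectation: E[X] = Σ_H E[X_H] = 2027025 · p^{8} = 2027025 · 1/4294967296 = 2027025/4294967296.
Numerically: E[X] ≈ 0.000472.

E[X] = 2027025 · (1/16)^{8} = 2027025/4294967296 ≈ 0.000472.


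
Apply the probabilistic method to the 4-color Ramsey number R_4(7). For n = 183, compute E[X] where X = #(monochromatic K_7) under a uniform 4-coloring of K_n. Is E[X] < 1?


E[X] = C(183, 7) · 4^{1 − 21} = 1214197462413 · 4^{−20} = 1214197462413/1099511627776.
As a reduced fraction: E[X] = 1214197462413/1099511627776 ≈ 1.104.
Is E[X] < 1? NO.
Since E[X] ≥ 1, the first-moment bound is inconclusive at n = 183; it does NOT by itself certify R_4(7) > 183.

E[X] = 1214197462413/1099511627776 ≈ 1.104; E[X] ≥ 1; first-moment method inconclusive here.


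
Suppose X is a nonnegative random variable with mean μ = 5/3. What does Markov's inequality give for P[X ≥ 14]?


μ = E[X] = 5/3, a = 14.
Markov: P[X ≥ 14] ≤ μ/a = (5/3)/14 = 5/42.
Numerically: ≈ 0.11905.
(Since a = 14 > μ = 1.66667, the bound 5/42 is < 1 and informative.)

P[X ≥ 14] ≤ 5/42 ≈ 0.11905.


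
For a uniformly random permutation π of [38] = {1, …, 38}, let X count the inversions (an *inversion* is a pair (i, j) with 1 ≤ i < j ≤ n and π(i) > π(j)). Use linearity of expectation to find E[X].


Write X = Σ X_I over the C(38, 2) = 703 pairs i < j, with X_I the indicator of one inversion.
There are 703 indicators.
For each fixed pair i < j, the values π(i) and π(j) are two distinct elements of {1, …, 38} in uniformly random order; by symmetry P[π(i) > π(j)] = 1/2.
By linearity: E[X] = 703 · (1/2) = C(38, 2) · (1/2) = 703/2 = 703/2 ≈ 351.5000.

E[X] = 703/2 = 351.5000.


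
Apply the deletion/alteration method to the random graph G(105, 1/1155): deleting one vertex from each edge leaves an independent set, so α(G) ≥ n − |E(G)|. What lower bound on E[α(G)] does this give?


E[|E(G)|] = C(105, 2)·p = 5460 · (1/1155) = 52/11.
E[α(G)] ≥ n − E[|E(G)|] = 105 − 52/11 = 1103/11.
Numerically: ≈ 100.273.
(This is only a lower bound; the true E[α(G)] may be larger.)

E[α(G)] ≥ 1103/11 ≈ 100.273.


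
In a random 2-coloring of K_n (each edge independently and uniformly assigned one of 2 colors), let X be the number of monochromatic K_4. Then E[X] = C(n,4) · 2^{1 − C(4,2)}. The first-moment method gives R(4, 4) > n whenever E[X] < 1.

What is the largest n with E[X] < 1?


We need C(n, 4) · 2^{1 − 6} < 1, i.e. C(n, 4) < 2^{6 − 1} = 32.
Check values of n near the boundary:
  n = 4: C(4, 4) = 1; 1 < 32? YES
  n = 5: C(5, 4) = 5; 5 < 32? YES
  n = 6: C(6, 4) = 15; 15 < 32? YES
  n = 7: C(7, 4) = 35; 35 < 32? NO
The largest n with C(n, 4) < 32 is n = 6 (where E[X] = 15/32 ≈ 0.4687500). Hence R(4, 4) > 6, i.e. R(4, 4) ≥ 7.

Largest n = 6; hence R(4, 4) > 6.
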